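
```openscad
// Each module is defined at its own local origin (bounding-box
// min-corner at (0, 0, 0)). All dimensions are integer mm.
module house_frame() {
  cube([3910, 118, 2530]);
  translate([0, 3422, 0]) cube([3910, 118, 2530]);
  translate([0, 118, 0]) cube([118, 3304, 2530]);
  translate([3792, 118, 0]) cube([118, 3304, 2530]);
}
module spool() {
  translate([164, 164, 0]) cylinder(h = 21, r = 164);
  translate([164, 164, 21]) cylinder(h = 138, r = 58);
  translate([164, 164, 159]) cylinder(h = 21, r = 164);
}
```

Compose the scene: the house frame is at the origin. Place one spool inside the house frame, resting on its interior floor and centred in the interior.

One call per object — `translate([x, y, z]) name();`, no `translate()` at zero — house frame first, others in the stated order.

house_frame();
translate([1791, 1606, 0]) spool();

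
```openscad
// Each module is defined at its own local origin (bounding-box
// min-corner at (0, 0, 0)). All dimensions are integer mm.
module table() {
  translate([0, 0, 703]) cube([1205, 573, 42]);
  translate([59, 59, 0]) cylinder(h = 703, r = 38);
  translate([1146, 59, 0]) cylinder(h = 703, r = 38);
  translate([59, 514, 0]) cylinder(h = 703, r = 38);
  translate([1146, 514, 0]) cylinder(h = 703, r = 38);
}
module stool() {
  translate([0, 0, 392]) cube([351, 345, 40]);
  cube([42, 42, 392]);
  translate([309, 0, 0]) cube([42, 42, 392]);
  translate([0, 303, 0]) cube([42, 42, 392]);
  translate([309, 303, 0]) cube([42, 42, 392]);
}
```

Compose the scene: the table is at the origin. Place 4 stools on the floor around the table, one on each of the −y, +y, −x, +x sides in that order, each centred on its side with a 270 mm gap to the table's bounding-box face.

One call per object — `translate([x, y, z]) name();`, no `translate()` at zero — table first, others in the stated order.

table();
translate([427, -615, 0]) stool();
translate([427, 843, 0]) stool();
translate([-621, 114, 0]) stool();
translate([1475, 114, 0]) stool();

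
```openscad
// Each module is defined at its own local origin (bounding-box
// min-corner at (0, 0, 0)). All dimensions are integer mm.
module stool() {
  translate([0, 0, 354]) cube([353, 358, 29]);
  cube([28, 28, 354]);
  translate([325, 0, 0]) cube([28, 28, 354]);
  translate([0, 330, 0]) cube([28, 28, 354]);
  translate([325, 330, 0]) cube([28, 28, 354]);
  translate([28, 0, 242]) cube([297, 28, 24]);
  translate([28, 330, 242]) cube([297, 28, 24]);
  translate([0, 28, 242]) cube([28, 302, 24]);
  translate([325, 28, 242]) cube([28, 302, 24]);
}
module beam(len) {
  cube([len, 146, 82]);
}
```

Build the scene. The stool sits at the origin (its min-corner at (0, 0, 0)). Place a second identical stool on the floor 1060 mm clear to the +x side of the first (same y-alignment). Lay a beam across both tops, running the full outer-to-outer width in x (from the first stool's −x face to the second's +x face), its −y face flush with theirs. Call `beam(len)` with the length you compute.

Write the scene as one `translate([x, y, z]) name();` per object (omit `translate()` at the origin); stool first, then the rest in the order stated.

stool();
translate([1413, 0, 0]) stool();
translate([0, 0, 383]) beam(1766);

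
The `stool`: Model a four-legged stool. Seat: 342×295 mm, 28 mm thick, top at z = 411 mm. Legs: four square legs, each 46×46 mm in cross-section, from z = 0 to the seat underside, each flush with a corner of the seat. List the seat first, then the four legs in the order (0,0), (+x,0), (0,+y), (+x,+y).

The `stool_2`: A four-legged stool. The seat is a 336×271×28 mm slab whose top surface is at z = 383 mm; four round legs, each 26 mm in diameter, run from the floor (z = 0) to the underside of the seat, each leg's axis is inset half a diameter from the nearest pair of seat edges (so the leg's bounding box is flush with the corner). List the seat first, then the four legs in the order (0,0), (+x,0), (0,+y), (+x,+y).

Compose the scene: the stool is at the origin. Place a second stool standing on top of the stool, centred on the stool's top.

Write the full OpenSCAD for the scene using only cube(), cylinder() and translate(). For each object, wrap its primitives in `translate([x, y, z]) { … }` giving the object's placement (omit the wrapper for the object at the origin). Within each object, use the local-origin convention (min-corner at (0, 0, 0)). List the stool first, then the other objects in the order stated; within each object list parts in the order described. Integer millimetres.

translate([0, 0, 383]) cube([342, 295, 28]);
cube([46, 46, 383]);
translate([296, 0, 0]) cube([46, 46, 383]);
translate([0, 249, 0]) cube([46, 46, 383]);
translate([296, 249, 0]) cube([46, 46, 383]);
translate([3, 12, 411]) {
  translate([0, 0, 355]) cube([336, 271, 28]);
  translate([13, 13, 0]) cylinder(h = 355, r = 13);
  translate([323, 13, 0]) cylinder(h = 355, r = 13);
  translate([13, 258, 0]) cylinder(h = 355, r = 13);
  translate([323, 258, 0]) cylinder(h = 355, r = 13);
}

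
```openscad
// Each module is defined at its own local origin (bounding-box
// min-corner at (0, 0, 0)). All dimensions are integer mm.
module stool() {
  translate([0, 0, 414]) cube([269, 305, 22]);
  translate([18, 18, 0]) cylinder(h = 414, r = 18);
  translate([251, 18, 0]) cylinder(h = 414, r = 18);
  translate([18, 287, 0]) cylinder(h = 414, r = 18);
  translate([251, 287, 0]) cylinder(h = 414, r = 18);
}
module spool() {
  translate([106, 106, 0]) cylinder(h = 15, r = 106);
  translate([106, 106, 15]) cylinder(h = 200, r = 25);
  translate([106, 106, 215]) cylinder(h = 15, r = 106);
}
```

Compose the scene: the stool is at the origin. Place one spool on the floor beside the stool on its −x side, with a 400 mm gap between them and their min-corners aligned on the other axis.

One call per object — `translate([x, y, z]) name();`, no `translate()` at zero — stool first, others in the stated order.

stool();
translate([-612, 0, 0]) spool();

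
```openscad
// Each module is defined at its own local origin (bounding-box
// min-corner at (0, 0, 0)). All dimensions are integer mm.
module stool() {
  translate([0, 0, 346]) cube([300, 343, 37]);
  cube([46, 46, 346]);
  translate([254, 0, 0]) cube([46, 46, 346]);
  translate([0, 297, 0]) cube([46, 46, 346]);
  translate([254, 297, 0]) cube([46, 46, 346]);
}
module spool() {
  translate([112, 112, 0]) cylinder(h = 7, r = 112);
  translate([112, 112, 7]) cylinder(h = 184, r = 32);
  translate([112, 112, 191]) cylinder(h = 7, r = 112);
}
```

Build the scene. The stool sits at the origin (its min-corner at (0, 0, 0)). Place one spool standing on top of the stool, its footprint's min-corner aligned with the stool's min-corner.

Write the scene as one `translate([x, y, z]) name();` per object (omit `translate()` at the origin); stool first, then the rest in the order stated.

stool();
translate([0, 0, 383]) spool();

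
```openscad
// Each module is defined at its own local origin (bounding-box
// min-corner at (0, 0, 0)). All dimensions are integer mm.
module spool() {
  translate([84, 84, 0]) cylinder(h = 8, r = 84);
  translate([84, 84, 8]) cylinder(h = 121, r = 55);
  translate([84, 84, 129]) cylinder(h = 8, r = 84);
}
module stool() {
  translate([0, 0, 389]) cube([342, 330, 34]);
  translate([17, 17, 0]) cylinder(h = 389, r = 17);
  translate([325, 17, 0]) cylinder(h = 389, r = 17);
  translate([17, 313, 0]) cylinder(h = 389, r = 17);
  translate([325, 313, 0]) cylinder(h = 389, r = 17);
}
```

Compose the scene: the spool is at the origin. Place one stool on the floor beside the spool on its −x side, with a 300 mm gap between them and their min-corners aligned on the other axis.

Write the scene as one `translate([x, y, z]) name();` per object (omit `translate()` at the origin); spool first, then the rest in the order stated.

spool();
translate([-642, 0, 0]) stool();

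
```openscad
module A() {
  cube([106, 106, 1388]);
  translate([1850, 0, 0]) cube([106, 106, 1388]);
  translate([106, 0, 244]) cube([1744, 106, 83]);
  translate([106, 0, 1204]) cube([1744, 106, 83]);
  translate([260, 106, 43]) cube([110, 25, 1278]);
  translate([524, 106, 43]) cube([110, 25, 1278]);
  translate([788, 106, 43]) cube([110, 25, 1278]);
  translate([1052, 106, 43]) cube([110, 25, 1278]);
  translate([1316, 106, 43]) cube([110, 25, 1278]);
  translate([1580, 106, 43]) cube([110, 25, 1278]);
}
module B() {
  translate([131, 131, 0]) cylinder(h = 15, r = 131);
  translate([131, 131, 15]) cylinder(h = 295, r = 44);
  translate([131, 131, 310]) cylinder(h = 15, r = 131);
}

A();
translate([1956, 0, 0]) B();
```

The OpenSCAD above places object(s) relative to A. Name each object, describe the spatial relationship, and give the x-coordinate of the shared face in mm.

The fence section's +x face and the spool's −x face are both at x = 1956 mm.

A is a fence section. B is a spool. The spool is against the fence section's +x side, with their −y faces flush. The x-coordinate of the shared face is 1956 mm.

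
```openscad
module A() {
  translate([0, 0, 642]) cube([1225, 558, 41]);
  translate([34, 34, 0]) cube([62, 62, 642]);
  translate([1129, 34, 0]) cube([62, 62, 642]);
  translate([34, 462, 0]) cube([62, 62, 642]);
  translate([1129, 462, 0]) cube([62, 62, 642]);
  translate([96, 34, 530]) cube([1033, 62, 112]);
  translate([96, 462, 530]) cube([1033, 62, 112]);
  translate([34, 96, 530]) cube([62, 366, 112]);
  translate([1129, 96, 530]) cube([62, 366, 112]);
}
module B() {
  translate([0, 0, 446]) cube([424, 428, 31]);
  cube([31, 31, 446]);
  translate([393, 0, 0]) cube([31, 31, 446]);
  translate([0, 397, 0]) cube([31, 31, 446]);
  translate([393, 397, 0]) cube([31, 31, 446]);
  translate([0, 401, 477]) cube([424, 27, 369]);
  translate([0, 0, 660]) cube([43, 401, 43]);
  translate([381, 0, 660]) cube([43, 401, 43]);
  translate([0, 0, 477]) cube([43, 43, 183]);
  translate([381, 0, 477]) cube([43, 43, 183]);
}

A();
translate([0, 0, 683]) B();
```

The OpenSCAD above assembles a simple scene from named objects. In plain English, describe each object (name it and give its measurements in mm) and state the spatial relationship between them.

A is a table: top 1225 mm (x) × 558 mm (y), 41 mm thick, upper face at z = 683 mm, on four 62×62 mm square legs, each inset 34 mm from the nearest pair of top edges, running from z = 0 to the bottom of the top. Four apron rails, 62 mm thick and 112 mm tall, run between adjacent legs with their top edges flush with the underside of the top and their outer faces flush with the legs' outer faces.

B is a chair: 424×428 mm seat, 31 mm thick, top at z = 477 mm, on four 31 mm square corner legs flush with the seat edges. A 27 mm thick backrest slab spans the full seat width, extending 369 mm above the seat top, its back face flush with the seat's +y edge. Two armrests of 43×43 mm section run along each side from the seat's front edge to the front of the backrest, top faces 226 mm above the seat top and outer faces flush with the seat's x-edges; a 43×43 mm post under the front of each armrest stands on the seat at the front corner.

The chair is on top of the table.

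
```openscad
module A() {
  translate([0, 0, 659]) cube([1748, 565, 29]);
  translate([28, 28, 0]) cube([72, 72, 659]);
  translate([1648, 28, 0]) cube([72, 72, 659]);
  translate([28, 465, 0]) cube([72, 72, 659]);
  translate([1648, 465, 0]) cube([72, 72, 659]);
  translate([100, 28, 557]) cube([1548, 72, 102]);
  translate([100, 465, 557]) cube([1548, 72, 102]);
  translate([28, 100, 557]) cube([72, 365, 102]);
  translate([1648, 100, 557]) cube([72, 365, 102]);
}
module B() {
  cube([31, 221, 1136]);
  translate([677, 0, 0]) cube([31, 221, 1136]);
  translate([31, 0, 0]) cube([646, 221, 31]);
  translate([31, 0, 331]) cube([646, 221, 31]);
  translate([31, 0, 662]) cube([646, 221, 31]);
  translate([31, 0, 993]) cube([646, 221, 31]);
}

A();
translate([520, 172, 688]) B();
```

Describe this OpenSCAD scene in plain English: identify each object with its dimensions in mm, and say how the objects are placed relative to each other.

A is a table with a 1748×565 mm rectangular top, 29 mm thick, top surface at z = 688 mm, supported by four 72×72 mm square legs, each inset 28 mm from the nearest pair of top edges, running from the floor. Four apron rails, 72 mm thick and 102 mm tall, run between adjacent legs with their top edges flush with the underside of the top and their outer faces flush with the legs' outer faces.

B is a bookshelf 708 mm wide overall, 221 mm deep and 1136 mm tall. The two sides are 31 mm thick vertical panels. 4 horizontal shelves of 31 mm thickness span between the inner faces of the sides; the lowest shelf sits on the floor and shelves are stacked with a clear vertical gap of 300 mm between each pair.

The bookshelf is on top of the table, centred.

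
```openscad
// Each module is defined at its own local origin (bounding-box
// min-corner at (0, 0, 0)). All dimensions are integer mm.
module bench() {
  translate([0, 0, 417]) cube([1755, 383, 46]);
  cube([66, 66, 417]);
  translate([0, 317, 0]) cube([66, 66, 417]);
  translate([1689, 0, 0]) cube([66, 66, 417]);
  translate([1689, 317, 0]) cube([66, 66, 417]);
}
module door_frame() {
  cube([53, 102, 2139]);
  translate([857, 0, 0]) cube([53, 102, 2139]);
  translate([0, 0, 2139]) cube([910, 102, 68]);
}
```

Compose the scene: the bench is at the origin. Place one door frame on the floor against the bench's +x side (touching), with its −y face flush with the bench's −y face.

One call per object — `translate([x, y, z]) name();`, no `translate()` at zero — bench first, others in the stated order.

bench();
translate([1755, 0, 0]) door_frame();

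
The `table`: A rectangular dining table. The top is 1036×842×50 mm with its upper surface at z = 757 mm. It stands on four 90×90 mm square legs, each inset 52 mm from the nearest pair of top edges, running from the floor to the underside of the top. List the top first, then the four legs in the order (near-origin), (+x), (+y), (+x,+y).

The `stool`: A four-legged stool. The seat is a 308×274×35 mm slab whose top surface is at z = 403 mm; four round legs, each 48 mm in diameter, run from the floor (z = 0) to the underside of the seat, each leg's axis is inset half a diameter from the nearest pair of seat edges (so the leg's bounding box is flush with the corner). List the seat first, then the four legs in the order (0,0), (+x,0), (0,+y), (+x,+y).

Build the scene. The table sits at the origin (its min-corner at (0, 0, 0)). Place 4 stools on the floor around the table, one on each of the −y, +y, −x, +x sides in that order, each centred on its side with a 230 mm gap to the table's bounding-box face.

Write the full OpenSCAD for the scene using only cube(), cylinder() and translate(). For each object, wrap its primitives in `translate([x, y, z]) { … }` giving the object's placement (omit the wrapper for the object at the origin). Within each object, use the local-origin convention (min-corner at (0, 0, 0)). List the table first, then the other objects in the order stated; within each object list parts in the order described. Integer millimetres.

translate([0, 0, 707]) cube([1036, 842, 50]);
translate([52, 52, 0]) cube([90, 90, 707]);
translate([894, 52, 0]) cube([90, 90, 707]);
translate([52, 700, 0]) cube([90, 90, 707]);
translate([894, 700, 0]) cube([90, 90, 707]);
translate([364, -504, 0]) {
  translate([0, 0, 368]) cube([308, 274, 35]);
  translate([24, 24, 0]) cylinder(h = 368, r = 24);
  translate([284, 24, 0]) cylinder(h = 368, r = 24);
  translate([24, 250, 0]) cylinder(h = 368, r = 24);
  translate([284, 250, 0]) cylinder(h = 368, r = 24);
}
translate([364, 1072, 0]) {
  translate([0, 0, 368]) cube([308, 274, 35]);
  translate([24, 24, 0]) cylinder(h = 368, r = 24);
  translate([284, 24, 0]) cylinder(h = 368, r = 24);
  translate([24, 250, 0]) cylinder(h = 368, r = 24);
  translate([284, 250, 0]) cylinder(h = 368, r = 24);
}
translate([-538, 284, 0]) {
  translate([0, 0, 368]) cube([308, 274, 35]);
  translate([24, 24, 0]) cylinder(h = 368, r = 24);
  translate([284, 24, 0]) cylinder(h = 368, r = 24);
  translate([24, 250, 0]) cylinder(h = 368, r = 24);
  translate([284, 250, 0]) cylinder(h = 368, r = 24);
}
translate([1266, 284, 0]) {
  translate([0, 0, 368]) cube([308, 274, 35]);
  translate([24, 24, 0]) cylinder(h = 368, r = 24);
  translate([284, 24, 0]) cylinder(h = 368, r = 24);
  translate([24, 250, 0]) cylinder(h = 368, r = 24);
  translate([284, 250, 0]) cylinder(h = 368, r = 24);
}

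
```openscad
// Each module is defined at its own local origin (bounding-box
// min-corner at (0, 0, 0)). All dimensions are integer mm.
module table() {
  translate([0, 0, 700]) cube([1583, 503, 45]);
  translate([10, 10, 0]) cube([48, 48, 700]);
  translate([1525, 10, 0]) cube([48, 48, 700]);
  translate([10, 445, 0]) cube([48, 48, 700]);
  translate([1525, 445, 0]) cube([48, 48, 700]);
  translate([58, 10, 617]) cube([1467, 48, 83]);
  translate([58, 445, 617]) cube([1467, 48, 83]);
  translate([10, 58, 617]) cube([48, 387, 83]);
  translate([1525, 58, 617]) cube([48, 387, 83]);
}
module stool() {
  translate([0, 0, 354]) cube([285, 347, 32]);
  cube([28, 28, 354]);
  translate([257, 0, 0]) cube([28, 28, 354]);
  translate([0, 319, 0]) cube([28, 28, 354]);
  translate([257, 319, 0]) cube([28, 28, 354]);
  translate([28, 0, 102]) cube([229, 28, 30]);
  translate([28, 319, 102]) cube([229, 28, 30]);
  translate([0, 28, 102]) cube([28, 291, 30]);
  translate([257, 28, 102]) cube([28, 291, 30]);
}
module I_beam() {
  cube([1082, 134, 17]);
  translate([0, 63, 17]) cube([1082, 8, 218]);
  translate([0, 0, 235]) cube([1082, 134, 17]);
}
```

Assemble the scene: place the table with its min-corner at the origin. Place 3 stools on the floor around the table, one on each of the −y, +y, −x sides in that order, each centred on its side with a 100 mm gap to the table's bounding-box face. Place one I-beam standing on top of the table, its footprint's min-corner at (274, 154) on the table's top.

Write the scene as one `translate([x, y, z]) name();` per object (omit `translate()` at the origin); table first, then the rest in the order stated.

table();
translate([649, -447, 0]) stool();
translate([649, 603, 0]) stool();
translate([-385, 78, 0]) stool();
translate([274, 154, 745]) I_beam();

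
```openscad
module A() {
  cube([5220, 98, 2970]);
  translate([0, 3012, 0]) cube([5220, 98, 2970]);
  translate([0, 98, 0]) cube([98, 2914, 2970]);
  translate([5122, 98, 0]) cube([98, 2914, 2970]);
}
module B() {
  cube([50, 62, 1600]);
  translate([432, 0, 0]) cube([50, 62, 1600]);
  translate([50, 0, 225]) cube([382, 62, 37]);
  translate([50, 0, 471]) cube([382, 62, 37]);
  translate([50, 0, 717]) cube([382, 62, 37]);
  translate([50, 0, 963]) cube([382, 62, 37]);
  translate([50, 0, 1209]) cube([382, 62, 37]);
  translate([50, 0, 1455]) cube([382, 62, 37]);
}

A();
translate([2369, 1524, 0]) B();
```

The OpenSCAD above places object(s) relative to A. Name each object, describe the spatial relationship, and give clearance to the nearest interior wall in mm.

A is a house frame. B is a ladder. The ladder sits inside the house frame, centred. The clearance to the nearest interior wall is 1426 mm.

Clearances: x = 2271, y = 1426; minimum 1426 mm.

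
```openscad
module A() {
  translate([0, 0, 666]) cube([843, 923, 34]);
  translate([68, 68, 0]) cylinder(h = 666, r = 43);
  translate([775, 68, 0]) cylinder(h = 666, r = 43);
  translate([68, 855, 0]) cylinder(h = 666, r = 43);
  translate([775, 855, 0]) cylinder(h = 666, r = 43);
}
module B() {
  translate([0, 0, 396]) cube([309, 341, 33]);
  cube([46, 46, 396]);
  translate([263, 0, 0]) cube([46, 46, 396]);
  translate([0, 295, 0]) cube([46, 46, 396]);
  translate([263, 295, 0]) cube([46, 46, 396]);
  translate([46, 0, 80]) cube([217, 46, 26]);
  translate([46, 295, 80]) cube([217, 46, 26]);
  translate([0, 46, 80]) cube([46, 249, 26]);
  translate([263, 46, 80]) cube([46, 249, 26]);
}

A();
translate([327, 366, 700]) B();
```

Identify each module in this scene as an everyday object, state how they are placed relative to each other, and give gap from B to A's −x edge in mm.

A is a table. B is a stool. The stool is on top of the table. The gap from the stool to the table's −x edge is 327 mm.

The stool's min-x is at 327; the table's min-x is 0; gap = 327 mm.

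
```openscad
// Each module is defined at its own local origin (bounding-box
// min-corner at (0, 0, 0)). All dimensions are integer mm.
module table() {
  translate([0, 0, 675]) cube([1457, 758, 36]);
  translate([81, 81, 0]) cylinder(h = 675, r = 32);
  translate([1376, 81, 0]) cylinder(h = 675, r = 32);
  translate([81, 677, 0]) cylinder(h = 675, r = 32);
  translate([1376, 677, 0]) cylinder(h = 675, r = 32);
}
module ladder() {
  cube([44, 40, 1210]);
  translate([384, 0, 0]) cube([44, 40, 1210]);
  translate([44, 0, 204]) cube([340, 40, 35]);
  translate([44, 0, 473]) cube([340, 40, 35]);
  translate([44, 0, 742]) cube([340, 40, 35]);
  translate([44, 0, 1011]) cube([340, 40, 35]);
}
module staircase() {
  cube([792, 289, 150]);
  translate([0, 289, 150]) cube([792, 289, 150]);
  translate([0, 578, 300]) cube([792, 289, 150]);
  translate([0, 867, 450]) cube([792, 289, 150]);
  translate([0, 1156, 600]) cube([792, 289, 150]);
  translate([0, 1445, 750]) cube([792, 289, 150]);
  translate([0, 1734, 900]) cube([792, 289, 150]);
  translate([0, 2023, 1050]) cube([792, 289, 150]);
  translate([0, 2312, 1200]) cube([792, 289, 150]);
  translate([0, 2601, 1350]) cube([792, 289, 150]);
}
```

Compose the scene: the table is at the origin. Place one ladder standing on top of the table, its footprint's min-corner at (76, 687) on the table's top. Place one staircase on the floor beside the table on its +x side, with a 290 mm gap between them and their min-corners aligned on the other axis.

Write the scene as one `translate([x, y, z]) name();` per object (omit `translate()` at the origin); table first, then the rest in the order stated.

table();
translate([76, 687, 711]) ladder();
translate([1747, 0, 0]) staircase();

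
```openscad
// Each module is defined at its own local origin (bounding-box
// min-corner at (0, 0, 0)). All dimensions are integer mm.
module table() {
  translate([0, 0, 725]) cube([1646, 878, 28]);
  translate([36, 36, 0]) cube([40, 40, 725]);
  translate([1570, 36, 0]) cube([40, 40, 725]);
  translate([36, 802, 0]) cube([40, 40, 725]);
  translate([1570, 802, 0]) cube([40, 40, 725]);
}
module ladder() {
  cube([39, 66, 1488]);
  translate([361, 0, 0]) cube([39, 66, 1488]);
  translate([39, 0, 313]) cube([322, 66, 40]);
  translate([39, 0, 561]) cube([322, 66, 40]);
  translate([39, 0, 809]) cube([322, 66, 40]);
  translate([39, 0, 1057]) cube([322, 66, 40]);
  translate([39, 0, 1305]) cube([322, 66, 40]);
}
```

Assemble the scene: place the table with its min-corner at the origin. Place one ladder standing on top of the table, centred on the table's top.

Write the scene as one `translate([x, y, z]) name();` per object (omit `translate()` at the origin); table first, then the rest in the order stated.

table();
translate([623, 406, 753]) ladder();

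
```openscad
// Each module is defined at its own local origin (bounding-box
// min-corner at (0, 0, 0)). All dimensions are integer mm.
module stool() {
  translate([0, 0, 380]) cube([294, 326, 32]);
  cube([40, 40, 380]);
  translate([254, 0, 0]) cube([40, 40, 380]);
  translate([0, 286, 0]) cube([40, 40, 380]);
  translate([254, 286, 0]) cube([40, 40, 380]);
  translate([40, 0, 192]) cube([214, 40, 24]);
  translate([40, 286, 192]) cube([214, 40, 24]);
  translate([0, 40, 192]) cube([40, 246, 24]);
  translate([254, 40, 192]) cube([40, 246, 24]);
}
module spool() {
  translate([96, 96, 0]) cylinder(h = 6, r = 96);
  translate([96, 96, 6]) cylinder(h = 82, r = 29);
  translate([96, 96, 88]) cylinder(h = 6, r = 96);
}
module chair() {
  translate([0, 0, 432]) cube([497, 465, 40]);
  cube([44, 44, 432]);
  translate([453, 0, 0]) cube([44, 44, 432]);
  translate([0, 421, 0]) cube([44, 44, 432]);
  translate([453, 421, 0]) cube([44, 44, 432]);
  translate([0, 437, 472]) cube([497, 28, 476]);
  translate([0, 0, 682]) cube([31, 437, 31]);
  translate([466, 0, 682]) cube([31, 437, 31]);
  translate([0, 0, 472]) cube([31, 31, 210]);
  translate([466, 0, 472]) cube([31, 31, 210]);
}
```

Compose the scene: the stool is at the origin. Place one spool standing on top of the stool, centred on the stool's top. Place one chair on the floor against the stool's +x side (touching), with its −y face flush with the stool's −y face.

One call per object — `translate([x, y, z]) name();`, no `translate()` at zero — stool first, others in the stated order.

stool();
translate([51, 67, 412]) spool();
translate([294, 0, 0]) chair();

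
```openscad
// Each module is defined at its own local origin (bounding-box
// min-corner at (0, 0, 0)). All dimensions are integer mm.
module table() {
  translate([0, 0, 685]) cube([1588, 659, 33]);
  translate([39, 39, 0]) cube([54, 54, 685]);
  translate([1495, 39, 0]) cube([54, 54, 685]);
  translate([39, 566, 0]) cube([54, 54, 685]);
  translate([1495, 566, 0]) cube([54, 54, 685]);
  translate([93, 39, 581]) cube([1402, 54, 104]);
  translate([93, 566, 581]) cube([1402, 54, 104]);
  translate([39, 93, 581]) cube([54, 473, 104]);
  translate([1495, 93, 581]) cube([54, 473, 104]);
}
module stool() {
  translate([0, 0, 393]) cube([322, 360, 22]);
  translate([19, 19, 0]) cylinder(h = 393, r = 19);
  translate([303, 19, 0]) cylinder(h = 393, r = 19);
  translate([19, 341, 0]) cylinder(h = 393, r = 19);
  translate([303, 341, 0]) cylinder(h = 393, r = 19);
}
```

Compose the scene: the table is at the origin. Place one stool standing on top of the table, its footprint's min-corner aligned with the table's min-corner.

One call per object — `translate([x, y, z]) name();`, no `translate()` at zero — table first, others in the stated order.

table();
translate([0, 0, 718]) stool();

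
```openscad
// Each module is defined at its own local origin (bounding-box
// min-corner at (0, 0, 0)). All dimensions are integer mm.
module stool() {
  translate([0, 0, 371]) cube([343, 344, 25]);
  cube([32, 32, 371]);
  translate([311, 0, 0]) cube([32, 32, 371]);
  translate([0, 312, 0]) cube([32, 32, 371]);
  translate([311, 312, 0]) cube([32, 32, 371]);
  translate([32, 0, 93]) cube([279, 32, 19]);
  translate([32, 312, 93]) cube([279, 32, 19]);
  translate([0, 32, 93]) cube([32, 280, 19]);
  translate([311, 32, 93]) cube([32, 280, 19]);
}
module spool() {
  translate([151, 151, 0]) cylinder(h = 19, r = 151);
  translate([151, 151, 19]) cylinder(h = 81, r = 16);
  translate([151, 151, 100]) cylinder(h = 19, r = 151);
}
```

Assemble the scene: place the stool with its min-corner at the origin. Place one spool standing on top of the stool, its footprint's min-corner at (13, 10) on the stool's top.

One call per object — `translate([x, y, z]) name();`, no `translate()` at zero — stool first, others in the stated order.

stool();
translate([13, 10, 396]) spool();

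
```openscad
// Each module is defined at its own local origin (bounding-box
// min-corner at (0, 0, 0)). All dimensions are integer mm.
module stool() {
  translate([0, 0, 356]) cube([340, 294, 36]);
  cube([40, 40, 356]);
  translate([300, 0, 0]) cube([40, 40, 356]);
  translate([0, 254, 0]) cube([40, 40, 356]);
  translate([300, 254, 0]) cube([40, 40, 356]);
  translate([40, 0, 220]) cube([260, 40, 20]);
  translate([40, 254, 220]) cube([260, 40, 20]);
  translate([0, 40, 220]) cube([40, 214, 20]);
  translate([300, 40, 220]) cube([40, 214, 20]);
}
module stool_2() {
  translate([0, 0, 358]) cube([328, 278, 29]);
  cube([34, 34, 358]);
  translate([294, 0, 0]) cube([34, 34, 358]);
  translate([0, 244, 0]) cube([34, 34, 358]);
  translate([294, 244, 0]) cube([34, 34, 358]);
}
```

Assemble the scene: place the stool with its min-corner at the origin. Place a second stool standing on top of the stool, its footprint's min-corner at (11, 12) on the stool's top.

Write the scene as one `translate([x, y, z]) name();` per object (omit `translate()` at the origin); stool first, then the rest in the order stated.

stool();
translate([11, 12, 392]) stool_2();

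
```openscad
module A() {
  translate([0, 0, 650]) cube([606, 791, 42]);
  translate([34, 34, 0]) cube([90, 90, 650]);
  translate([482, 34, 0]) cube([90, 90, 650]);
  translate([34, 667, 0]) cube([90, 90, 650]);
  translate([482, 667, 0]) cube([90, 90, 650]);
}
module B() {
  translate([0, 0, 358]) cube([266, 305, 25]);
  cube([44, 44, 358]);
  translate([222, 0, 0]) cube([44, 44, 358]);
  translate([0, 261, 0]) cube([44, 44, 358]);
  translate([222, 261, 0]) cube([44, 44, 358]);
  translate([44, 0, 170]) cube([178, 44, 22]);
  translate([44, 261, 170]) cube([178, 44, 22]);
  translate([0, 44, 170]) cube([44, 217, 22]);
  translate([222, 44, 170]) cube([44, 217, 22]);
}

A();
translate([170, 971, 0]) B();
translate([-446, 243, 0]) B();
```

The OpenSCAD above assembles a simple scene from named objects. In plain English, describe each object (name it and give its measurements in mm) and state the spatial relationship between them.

A is a table: top 606 mm (x) × 791 mm (y), 42 mm thick, upper face at z = 692 mm, on four 90×90 mm square legs, each inset 34 mm from the nearest pair of top edges, running from z = 0 to the bottom of the top.

B is a simple wooden stool: a rectangular seat 266 mm (x) by 305 mm (y), 25 mm thick, top face at z = 383 mm, on four square legs, each 44×44 mm in cross-section. The legs rest on z = 0, each flush with a corner of the seat. Four stretchers, 44 mm wide and 22 mm tall, connect adjacent legs with their undersides at z = 170 mm, each running between the inner faces of the legs it joins and aligned with the legs' outer faces on the other axis.

Two stools sit around the table at the +y, −x sides.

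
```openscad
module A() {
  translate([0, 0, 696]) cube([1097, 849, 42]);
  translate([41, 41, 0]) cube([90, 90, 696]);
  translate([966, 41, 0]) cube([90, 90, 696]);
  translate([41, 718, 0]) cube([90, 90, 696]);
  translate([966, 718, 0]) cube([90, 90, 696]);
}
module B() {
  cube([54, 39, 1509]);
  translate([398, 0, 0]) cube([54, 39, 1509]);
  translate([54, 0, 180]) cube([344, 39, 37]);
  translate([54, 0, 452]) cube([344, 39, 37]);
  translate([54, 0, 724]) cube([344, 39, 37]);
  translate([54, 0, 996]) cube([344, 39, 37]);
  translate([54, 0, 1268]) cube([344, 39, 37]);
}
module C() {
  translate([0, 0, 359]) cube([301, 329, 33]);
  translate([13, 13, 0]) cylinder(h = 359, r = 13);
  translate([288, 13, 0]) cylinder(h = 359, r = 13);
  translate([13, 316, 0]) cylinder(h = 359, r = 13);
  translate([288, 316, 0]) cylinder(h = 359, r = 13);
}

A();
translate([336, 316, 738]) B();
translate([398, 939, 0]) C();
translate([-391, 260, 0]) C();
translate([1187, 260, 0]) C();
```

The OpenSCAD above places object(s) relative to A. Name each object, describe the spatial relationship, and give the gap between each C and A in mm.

A is a table. B is a ladder. C is a stool. The ladder is on top of the table. Three stools sit around the table at the +y, −x, +x sides. The gap between each stool and the table is 90 mm.

Each stool's nearest face is 90 mm from the table's bounding box.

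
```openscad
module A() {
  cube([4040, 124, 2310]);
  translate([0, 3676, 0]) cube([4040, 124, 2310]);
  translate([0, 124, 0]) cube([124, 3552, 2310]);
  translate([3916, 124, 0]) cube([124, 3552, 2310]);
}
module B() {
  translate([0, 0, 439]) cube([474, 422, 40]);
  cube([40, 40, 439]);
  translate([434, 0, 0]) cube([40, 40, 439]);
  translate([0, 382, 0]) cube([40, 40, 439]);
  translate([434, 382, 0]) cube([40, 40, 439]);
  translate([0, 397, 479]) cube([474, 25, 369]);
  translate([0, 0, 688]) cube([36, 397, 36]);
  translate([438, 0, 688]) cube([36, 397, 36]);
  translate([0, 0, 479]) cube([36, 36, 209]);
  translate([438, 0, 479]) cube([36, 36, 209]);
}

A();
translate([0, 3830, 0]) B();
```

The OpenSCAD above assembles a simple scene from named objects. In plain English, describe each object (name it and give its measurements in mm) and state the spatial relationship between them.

A is a box-shaped house frame (walls only): outside footprint 4040×3800 mm, wall height 2310 mm, wall thickness 124 mm. The two y-facing walls run the full x-width; the two x-facing walls fit between the inner faces of the y-facing walls.

B is a chair. The seat is a 474×422×40 mm slab with its top at z = 479 mm, on four 40×40 mm corner legs (flush with the seat edges, standing on z = 0). A flat backrest 25 mm thick, 369 mm tall, spans the full seat width and rises from the seat top along its +y edge, rear face flush with the rear of the seat. Two armrests of 36×36 mm section run along each side from the seat's front edge to the front of the backrest, top faces 245 mm above the seat top and outer faces flush with the seat's x-edges; a 36×36 mm post under the front of each armrest stands on the seat at the front corner.

The chair is on the floor beside the house frame on its +y side.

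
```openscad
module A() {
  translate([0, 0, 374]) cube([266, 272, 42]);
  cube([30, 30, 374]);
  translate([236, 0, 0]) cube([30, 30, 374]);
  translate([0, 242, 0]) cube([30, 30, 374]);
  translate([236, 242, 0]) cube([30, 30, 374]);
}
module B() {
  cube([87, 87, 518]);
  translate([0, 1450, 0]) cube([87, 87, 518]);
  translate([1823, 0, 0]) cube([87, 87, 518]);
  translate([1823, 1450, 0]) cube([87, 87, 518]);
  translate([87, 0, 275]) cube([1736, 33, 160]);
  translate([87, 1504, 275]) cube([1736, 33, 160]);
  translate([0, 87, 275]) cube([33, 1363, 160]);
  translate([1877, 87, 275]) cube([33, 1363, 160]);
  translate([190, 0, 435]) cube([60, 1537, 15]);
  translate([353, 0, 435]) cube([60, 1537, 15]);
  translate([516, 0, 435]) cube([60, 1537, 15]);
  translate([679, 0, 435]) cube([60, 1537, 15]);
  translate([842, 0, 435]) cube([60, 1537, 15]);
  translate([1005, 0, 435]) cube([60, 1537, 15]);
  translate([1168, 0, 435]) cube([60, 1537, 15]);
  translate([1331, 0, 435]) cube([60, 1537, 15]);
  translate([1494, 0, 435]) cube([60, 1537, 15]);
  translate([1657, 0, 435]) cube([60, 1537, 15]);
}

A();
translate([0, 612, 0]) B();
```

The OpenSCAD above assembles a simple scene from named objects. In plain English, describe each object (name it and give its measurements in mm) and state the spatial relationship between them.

A is a four-legged stool. The seat is a 266×272×42 mm slab whose top surface is at z = 416 mm; four square legs, each 30×30 mm in cross-section, run from the floor (z = 0) to the underside of the seat, each flush with a corner of the seat.

B is a bed frame 1910 mm long (x) by 1537 mm wide (y). Four 87×87 mm corner posts, 518 mm tall, at the corners of the footprint. Four rails of 33 mm thickness and 160 mm height run between adjacent posts with their undersides at z = 275 mm, their outer faces flush with the outside of the frame (the two x-running rails run between the posts' inner faces; the two y-running rails run between the posts' inner faces). 10 slats, each 60 mm wide (x) and 15 mm thick, lie across the top of the two x-running rails, running the full 1537 mm width of the frame in y; the slats are evenly spaced along x between the inner faces of the end posts with equal gaps (rounded down to the nearest mm) at the −x end and between each pair — any rounding remainder accumulates at the +x end.

The bed frame is on the floor beside the stool on its +y side.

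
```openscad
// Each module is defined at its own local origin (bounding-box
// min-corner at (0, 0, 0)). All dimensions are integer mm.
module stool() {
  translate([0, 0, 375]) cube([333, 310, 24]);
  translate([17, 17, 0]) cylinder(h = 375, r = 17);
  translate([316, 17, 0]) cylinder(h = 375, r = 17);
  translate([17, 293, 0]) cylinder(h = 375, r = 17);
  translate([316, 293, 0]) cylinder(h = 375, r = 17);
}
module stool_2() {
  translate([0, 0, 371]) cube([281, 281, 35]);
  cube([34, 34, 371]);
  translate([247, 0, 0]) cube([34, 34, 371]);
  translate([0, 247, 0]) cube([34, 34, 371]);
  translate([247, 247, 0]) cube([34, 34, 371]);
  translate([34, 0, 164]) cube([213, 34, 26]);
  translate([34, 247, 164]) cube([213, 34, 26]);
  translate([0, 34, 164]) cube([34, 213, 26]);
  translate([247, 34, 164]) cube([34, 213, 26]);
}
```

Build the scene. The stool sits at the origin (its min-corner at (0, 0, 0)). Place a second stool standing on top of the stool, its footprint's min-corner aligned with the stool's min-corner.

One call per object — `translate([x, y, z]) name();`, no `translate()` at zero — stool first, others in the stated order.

stool();
translate([0, 0, 399]) stool_2();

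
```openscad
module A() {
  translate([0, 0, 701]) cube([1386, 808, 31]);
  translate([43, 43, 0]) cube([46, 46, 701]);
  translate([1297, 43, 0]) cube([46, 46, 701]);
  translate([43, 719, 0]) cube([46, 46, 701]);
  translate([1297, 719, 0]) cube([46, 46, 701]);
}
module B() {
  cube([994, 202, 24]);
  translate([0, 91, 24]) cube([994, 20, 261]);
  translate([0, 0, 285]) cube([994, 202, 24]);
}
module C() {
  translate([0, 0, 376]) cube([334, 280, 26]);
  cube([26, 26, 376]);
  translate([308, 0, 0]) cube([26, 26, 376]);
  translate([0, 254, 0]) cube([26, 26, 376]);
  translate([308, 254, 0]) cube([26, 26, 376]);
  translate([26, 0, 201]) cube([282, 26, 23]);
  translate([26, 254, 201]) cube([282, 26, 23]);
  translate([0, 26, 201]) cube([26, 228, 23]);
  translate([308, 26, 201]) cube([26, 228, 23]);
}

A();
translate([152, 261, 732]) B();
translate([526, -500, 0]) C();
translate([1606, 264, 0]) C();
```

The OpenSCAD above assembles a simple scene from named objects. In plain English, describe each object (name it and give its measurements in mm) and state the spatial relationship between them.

A is a table: top 1386 mm (x) × 808 mm (y), 31 mm thick, upper face at z = 732 mm, on four 46×46 mm square legs, each inset 43 mm from the nearest pair of top edges, running from z = 0 to the bottom of the top.

B is an I-beam lying along x, 994 mm long. Overall section height 309 mm. Two flanges 202 mm wide (y) and 24 mm thick, one on the floor and one at the top; a web 20 mm thick runs between them, centred on the flange width.

C is a four-legged stool. The seat is a 334×280×26 mm slab whose top surface is at z = 402 mm; four square legs, each 26×26 mm in cross-section, run from the floor (z = 0) to the underside of the seat, each flush with a corner of the seat. Four stretchers, 26 mm wide and 23 mm tall, connect adjacent legs with their undersides at z = 201 mm, each running between the inner faces of the legs it joins and aligned with the legs' outer faces on the other axis.

The I-beam is on top of the table. Two stools sit around the table at the −y, +x sides.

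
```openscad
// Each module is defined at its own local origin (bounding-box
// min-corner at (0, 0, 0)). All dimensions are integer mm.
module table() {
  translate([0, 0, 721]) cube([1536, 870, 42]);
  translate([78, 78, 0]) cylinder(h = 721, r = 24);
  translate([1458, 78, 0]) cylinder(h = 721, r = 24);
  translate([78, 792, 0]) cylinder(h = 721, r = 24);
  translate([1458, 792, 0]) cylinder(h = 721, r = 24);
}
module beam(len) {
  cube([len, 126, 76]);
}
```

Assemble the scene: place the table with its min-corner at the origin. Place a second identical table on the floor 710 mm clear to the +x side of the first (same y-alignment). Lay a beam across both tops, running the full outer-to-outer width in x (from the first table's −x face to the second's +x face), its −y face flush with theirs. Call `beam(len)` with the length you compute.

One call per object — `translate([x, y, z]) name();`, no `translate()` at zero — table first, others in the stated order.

table();
translate([2246, 0, 0]) table();
translate([0, 0, 763]) beam(3782);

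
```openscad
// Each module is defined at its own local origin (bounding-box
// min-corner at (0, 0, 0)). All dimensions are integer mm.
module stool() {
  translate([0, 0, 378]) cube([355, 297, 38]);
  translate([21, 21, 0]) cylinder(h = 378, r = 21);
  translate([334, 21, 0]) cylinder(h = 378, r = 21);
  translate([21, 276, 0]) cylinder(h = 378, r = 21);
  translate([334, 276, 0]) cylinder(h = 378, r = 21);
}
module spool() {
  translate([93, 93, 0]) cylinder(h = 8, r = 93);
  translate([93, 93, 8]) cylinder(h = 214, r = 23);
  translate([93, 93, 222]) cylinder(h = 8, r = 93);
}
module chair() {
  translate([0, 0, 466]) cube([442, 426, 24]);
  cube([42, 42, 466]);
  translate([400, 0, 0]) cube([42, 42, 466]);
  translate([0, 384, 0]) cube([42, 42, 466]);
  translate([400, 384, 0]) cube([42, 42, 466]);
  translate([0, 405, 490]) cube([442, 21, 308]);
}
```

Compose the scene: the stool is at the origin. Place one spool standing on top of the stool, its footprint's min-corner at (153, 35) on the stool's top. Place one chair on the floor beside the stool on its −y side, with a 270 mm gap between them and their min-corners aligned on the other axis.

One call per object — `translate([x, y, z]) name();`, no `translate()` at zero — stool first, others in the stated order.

stool();
translate([153, 35, 416]) spool();
translate([0, -696, 0]) chair();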